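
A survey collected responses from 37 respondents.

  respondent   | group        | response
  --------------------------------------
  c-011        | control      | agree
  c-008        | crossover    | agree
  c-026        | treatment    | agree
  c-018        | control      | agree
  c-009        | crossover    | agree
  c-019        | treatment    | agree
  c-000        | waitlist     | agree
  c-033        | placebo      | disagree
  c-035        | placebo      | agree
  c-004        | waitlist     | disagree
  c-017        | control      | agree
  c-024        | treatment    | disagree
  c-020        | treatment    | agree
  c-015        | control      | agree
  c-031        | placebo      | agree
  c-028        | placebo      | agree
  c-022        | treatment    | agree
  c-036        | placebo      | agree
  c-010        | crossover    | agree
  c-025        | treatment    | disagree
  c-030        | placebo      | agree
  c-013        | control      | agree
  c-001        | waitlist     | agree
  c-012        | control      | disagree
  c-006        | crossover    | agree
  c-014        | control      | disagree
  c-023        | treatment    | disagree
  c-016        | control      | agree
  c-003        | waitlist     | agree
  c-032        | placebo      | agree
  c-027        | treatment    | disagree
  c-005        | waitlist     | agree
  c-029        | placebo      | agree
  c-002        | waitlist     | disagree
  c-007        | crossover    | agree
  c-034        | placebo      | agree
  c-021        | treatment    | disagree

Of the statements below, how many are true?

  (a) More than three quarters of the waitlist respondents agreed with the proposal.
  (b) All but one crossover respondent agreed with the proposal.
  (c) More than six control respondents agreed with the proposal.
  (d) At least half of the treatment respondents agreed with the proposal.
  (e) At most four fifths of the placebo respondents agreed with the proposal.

(a) waitlist: |A| = 6, |A ∩ B| = 4; needs |A ∩ B| / |A| > 3/4 — false.
(b) crossover: |A| = 5, |A ∩ B| = 5; needs |A ∖ B| = 1 — false.
(c) control: |A| = 8, |A ∩ B| = 6; needs |A ∩ B| > 6 — false.
(d) treatment: |A| = 9, |A ∩ B| = 4; needs |A ∩ B| ≥ |A ∖ B| — false.
(e) placebo: |A| = 9, |A ∩ B| = 8; needs |A ∩ B| / |A| ≤ 4/5 — false.

0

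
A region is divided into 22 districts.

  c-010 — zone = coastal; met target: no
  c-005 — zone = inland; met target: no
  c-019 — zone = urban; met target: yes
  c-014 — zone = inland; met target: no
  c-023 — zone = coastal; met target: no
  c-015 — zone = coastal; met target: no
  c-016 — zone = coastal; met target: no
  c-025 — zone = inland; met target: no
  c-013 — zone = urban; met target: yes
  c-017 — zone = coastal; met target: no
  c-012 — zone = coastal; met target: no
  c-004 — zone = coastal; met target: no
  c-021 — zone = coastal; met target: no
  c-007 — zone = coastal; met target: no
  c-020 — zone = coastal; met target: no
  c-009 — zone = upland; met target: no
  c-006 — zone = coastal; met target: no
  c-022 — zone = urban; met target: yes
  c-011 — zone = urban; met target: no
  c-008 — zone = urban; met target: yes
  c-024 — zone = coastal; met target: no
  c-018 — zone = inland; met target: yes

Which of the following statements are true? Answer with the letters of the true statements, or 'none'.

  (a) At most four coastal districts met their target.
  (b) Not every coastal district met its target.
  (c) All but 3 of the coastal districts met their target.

|A| = 12, |A ∩ B| = 0, |A ∖ B| = 12.
(a) |A ∩ B| ≤ 4: holds.
(b) A ⊄ B (|A ∖ B| ≥ 1): holds.
(c) |A ∖ B| = 3: fails.

(a), (b)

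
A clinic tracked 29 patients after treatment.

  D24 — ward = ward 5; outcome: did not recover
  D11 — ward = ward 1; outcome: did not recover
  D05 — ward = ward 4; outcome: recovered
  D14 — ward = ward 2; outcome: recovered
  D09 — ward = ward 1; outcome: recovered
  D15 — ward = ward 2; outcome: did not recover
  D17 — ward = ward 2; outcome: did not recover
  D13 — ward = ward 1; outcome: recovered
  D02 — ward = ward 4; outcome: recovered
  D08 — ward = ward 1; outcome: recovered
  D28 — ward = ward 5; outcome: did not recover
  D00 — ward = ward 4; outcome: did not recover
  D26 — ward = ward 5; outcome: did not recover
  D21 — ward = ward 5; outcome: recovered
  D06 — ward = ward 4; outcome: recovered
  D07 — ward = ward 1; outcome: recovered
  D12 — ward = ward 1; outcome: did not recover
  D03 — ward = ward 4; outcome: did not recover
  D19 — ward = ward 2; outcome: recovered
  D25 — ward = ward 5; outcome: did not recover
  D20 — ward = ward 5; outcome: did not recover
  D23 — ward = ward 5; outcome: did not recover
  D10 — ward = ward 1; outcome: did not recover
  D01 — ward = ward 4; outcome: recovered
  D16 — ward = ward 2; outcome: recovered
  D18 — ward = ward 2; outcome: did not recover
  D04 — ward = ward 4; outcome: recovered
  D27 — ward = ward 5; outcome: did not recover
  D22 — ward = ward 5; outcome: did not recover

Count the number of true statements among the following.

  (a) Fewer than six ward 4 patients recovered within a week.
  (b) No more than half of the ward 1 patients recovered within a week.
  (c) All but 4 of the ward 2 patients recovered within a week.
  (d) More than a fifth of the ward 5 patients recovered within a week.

1

(a) ward 4: |A| = 7, |A ∩ B| = 5; needs |A ∩ B| < 6 — true.
(b) ward 1: |A| = 7, |A ∩ B| = 4; needs |A ∩ B| ≤ |A ∖ B| — false.
(c) ward 2: |A| = 6, |A ∩ B| = 3; needs |A ∖ B| = 4 — false.
(d) ward 5: |A| = 9, |A ∩ B| = 1; needs |A ∩ B| / |A| > 1/5 — false.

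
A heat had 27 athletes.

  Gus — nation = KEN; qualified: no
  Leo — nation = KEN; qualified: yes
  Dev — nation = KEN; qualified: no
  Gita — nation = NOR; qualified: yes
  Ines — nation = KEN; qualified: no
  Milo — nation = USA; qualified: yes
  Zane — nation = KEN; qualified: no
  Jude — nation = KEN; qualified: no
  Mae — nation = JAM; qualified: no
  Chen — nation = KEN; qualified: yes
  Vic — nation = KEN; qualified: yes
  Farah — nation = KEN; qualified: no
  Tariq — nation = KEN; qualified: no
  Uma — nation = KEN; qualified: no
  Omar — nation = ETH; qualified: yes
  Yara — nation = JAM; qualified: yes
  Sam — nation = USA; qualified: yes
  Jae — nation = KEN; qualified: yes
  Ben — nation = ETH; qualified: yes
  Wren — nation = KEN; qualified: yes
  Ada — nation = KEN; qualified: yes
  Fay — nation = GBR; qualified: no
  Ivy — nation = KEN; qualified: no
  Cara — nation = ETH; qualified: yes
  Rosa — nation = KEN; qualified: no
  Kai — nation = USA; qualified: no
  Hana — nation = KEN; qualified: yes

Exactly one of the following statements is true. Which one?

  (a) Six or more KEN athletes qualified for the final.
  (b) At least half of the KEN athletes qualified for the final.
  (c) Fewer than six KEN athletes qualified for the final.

|A| = 17, |A ∩ B| = 7, |A ∖ B| = 10.
(a) requires |A ∩ B| ≥ 6: true.
(b) requires |A ∩ B| ≥ |A ∖ B|: false.
(c) requires |A ∩ B| < 6: false.

(a)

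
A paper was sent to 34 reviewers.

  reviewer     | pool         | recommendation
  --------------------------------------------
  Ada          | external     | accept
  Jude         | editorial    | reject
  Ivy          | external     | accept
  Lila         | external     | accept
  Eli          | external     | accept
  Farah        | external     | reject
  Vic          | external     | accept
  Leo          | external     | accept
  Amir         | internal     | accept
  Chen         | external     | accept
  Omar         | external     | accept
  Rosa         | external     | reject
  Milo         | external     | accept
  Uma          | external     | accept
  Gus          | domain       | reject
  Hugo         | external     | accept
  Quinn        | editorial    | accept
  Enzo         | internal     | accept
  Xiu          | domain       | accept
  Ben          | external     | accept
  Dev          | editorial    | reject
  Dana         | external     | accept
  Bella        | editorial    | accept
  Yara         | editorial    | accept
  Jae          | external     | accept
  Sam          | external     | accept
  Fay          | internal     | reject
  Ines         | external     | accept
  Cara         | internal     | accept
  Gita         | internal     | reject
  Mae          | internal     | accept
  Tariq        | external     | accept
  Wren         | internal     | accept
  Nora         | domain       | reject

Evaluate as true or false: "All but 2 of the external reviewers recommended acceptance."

Truth condition: |A ∖ B| = 2.
|A| = 19, |A ∩ B| = 17, |A ∖ B| = 2.
|A ∖ B| = 2, so the statement is true.

True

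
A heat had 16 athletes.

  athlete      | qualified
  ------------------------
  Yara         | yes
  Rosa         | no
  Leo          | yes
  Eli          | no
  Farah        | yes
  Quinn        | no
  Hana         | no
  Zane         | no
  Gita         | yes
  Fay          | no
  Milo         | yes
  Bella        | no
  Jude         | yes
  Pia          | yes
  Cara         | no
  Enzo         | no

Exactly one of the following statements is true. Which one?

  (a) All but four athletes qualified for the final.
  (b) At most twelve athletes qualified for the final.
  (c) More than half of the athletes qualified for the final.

(b)

|A| = 16, |A ∩ B| = 7, |A ∖ B| = 9.
(a) requires |A ∖ B| = 4: false.
(b) requires |A ∩ B| ≤ 12: true.
(c) requires |A ∩ B| > |A ∖ B|: false.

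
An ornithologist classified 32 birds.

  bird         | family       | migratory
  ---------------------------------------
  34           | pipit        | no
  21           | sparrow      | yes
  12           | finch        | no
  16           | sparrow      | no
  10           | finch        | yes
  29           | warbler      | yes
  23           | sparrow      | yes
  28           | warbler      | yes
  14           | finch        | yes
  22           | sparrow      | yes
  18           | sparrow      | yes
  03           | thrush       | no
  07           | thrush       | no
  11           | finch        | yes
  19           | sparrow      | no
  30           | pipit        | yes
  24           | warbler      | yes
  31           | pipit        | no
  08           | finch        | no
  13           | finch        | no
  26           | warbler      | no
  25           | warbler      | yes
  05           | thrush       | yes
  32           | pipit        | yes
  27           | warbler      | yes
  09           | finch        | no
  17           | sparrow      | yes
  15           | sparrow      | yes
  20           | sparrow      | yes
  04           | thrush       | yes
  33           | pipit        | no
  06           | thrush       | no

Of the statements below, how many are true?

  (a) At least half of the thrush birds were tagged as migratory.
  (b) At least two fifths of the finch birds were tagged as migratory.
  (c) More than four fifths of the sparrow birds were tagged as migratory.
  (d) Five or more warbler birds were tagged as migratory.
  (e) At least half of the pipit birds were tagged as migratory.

2

(a) thrush: |A| = 5, |A ∩ B| = 2; needs |A ∩ B| ≥ |A ∖ B| — false.
(b) finch: |A| = 7, |A ∩ B| = 3; needs |A ∩ B| / |A| ≥ 2/5 — true.
(c) sparrow: |A| = 9, |A ∩ B| = 7; needs |A ∩ B| / |A| > 4/5 — false.
(d) warbler: |A| = 6, |A ∩ B| = 5; needs |A ∩ B| ≥ 5 — true.
(e) pipit: |A| = 5, |A ∩ B| = 2; needs |A ∩ B| ≥ |A ∖ B| — false.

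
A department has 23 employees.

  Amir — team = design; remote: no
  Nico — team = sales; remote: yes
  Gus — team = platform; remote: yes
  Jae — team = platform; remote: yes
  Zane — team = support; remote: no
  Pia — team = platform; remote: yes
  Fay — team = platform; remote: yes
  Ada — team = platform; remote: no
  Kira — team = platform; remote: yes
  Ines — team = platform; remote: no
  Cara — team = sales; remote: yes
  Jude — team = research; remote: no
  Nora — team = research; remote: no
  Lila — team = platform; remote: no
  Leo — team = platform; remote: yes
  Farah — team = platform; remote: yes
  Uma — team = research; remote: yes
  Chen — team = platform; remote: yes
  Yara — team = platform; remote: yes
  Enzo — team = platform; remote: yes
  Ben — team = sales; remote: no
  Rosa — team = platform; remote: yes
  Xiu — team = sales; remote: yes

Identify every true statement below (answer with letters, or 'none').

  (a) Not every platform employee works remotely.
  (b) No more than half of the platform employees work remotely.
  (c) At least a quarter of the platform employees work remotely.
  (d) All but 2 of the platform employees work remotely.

|A| = 14, |A ∩ B| = 11, |A ∖ B| = 3.
(a) A ⊄ B (|A ∖ B| ≥ 1): holds.
(b) |A ∩ B| ≤ |A ∖ B|: fails.
(c) |A ∩ B| / |A| ≥ 1/4: holds.
(d) |A ∖ B| = 2: fails.

(a), (c)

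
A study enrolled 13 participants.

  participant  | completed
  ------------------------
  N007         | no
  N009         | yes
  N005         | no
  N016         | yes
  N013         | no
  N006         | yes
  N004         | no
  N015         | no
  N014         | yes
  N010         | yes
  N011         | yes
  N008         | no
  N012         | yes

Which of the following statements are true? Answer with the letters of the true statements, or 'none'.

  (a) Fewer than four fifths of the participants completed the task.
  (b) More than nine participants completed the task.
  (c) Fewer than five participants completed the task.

|A| = 13, |A ∩ B| = 7, |A ∖ B| = 6.
(a) |A ∩ B| / |A| < 4/5: holds.
(b) |A ∩ B| > 9: fails.
(c) |A ∩ B| < 5: fails.

(a)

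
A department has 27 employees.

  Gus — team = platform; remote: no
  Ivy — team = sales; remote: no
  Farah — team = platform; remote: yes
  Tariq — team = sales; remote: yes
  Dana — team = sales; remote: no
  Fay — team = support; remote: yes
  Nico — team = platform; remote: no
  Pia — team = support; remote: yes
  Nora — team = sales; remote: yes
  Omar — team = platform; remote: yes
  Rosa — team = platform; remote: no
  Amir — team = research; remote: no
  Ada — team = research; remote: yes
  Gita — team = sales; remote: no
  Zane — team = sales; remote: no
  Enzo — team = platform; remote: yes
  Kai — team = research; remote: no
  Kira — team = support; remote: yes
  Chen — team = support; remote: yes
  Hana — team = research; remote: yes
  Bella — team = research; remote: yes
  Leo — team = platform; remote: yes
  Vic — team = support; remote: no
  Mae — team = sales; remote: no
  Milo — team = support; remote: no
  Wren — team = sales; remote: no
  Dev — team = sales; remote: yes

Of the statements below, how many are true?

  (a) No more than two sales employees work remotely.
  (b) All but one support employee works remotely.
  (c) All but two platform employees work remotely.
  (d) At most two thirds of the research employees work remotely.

1

(a) sales: |A| = 9, |A ∩ B| = 3; needs |A ∩ B| ≤ 2 — false.
(b) support: |A| = 6, |A ∩ B| = 4; needs |A ∖ B| = 1 — false.
(c) platform: |A| = 7, |A ∩ B| = 4; needs |A ∖ B| = 2 — false.
(d) research: |A| = 5, |A ∩ B| = 3; needs |A ∩ B| / |A| ≤ 2/3 — true.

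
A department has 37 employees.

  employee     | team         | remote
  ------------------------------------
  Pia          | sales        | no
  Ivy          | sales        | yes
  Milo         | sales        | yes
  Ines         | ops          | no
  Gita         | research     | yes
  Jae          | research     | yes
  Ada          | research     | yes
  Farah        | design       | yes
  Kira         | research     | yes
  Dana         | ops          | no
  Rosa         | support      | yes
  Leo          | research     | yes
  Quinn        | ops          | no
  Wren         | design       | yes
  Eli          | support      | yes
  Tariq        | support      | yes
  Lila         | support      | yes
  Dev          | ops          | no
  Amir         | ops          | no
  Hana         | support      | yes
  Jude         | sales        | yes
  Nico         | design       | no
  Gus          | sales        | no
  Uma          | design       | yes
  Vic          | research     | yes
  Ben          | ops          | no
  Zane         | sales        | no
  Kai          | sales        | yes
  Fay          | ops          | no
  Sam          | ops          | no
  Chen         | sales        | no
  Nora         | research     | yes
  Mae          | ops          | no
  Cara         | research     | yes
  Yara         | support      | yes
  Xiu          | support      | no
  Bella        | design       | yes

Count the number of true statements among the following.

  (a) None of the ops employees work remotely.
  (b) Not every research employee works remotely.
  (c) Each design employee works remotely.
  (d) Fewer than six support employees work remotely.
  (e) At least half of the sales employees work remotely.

(a) ops: |A| = 9, |A ∩ B| = 0; needs A ∩ B = ∅ (|A ∩ B| = 0) — true.
(b) research: |A| = 8, |A ∩ B| = 8; needs A ⊄ B (|A ∖ B| ≥ 1) — false.
(c) design: |A| = 5, |A ∩ B| = 4; needs A ⊆ B, i.e. every element of A is in B (|A ∖ B| = 0) — false.
(d) support: |A| = 7, |A ∩ B| = 6; needs |A ∩ B| < 6 — false.
(e) sales: |A| = 8, |A ∩ B| = 4; needs |A ∩ B| ≥ |A ∖ B| — true.

2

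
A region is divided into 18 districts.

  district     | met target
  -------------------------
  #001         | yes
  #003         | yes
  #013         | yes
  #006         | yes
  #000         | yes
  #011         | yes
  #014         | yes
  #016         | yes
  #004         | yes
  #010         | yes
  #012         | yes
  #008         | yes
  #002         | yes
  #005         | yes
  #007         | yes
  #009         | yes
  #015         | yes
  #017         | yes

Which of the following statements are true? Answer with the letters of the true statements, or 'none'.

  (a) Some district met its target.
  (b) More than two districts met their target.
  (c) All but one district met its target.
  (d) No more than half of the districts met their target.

(a), (b)

|A| = 18, |A ∩ B| = 18, |A ∖ B| = 0.
(a) A ∩ B ≠ ∅ (|A ∩ B| ≥ 1): holds.
(b) |A ∩ B| > 2: holds.
(c) |A ∖ B| = 1: fails.
(d) |A ∩ B| ≤ |A ∖ B|: fails.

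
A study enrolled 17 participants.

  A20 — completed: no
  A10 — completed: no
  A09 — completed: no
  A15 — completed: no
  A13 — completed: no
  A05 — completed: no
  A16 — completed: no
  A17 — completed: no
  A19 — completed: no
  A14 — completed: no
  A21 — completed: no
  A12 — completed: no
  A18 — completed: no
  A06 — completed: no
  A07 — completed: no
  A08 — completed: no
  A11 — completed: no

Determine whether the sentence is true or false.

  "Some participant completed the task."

False

'Some participant completed the task' holds iff A ∩ B ≠ ∅ (|A ∩ B| ≥ 1).
|A| = 17, |A ∩ B| = 0, |A ∖ B| = 17.
So the statement is false.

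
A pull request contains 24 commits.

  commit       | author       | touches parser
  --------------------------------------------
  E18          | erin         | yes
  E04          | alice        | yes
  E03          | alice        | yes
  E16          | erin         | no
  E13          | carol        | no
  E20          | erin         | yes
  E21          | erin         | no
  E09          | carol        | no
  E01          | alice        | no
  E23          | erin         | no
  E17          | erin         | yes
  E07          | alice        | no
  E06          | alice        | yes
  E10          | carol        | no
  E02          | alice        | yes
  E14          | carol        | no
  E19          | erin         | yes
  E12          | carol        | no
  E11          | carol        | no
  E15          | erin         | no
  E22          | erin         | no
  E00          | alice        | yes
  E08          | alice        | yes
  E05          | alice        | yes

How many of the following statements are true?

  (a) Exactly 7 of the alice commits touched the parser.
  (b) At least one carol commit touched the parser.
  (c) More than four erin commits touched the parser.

1

(a) alice: |A| = 9, |A ∩ B| = 7; needs |A ∩ B| = 7 — true.
(b) carol: |A| = 6, |A ∩ B| = 0; needs A ∩ B ≠ ∅ (|A ∩ B| ≥ 1) — false.
(c) erin: |A| = 9, |A ∩ B| = 4; needs |A ∩ B| > 4 — false.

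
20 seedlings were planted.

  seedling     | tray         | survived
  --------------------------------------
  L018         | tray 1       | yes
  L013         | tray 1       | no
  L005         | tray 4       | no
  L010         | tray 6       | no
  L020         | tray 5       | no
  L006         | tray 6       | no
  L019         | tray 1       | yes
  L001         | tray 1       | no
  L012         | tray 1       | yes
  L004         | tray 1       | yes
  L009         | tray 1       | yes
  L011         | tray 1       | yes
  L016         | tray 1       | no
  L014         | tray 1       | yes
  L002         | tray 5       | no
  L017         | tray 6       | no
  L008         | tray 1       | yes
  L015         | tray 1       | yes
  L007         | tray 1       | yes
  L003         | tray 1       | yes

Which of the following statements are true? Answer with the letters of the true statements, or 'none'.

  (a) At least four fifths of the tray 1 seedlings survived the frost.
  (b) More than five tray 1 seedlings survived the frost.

|A| = 14, |A ∩ B| = 11, |A ∖ B| = 3.
(a) |A ∩ B| / |A| ≥ 4/5: fails.
(b) |A ∩ B| > 5: holds.

(b)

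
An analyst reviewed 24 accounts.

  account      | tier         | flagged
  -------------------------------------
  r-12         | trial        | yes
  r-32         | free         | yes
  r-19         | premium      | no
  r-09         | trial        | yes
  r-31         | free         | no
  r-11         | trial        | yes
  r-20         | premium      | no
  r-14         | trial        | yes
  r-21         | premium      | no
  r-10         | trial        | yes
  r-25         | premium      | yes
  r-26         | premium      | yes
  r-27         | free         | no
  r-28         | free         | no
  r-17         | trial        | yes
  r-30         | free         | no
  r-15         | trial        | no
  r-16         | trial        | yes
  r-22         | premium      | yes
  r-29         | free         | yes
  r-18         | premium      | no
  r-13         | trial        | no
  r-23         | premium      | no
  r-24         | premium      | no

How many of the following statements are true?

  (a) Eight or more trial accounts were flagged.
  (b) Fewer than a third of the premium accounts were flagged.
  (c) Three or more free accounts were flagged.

(a) trial: |A| = 9, |A ∩ B| = 7; needs |A ∩ B| ≥ 8 — false.
(b) premium: |A| = 9, |A ∩ B| = 3; needs |A ∩ B| / |A| < 1/3 — false.
(c) free: |A| = 6, |A ∩ B| = 2; needs |A ∩ B| ≥ 3 — false.

0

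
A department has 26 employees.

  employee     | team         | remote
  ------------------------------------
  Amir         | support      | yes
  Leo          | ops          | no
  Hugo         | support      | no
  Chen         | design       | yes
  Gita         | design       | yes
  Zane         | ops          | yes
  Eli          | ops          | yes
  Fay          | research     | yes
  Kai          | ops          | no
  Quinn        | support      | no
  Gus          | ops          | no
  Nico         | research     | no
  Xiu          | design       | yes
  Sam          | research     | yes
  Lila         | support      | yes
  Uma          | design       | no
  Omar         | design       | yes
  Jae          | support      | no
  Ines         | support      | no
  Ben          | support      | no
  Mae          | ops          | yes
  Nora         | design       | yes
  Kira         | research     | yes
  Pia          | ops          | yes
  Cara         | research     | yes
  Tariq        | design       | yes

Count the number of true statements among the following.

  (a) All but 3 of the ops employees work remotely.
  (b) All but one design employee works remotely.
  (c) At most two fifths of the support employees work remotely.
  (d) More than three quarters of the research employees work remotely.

4

(a) ops: |A| = 7, |A ∩ B| = 4; needs |A ∖ B| = 3 — true.
(b) design: |A| = 7, |A ∩ B| = 6; needs |A ∖ B| = 1 — true.
(c) support: |A| = 7, |A ∩ B| = 2; needs |A ∩ B| / |A| ≤ 2/5 — true.
(d) research: |A| = 5, |A ∩ B| = 4; needs |A ∩ B| / |A| > 3/4 — true.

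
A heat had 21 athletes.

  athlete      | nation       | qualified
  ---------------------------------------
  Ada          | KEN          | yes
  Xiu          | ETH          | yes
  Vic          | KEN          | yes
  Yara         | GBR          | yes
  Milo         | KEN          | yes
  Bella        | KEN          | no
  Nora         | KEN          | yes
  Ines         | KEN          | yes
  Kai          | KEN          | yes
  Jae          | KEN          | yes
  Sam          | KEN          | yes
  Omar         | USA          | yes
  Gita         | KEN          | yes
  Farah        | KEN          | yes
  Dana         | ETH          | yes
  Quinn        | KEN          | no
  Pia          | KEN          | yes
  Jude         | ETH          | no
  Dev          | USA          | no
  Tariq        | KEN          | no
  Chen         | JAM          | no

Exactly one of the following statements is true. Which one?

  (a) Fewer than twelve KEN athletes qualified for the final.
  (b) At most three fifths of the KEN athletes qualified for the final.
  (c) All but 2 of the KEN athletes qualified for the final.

(a)

|A| = 14, |A ∩ B| = 11, |A ∖ B| = 3.
(a) requires |A ∩ B| < 12: true.
(b) requires |A ∩ B| / |A| ≤ 3/5: false.
(c) requires |A ∖ B| = 2: false.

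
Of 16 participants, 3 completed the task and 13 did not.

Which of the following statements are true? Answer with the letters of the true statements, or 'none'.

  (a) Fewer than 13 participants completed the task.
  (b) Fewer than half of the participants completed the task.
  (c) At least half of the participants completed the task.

|A| = 16, |A ∩ B| = 3, |A ∖ B| = 13.
(a) |A ∩ B| < 13: holds.
(b) |A ∩ B| < |A ∖ B|: holds.
(c) |A ∩ B| ≥ |A ∖ B|: fails.

(a), (b)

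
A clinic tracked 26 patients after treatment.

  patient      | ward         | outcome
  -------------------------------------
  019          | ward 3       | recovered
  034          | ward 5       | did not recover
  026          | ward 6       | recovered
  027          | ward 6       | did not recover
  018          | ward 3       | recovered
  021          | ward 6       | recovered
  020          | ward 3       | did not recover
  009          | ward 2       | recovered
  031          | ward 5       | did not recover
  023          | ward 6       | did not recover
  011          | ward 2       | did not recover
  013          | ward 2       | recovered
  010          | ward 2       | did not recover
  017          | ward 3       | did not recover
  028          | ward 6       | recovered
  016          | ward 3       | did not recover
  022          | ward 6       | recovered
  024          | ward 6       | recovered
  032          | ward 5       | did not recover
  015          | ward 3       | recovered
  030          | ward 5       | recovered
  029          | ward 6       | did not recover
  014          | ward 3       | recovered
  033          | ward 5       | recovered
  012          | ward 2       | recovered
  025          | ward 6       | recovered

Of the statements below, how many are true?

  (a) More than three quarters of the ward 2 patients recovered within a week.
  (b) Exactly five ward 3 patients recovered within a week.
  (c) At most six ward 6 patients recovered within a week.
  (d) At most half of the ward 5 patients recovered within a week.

2

(a) ward 2: |A| = 5, |A ∩ B| = 3; needs |A ∩ B| / |A| > 3/4 — false.
(b) ward 3: |A| = 7, |A ∩ B| = 4; needs |A ∩ B| = 5 — false.
(c) ward 6: |A| = 9, |A ∩ B| = 6; needs |A ∩ B| ≤ 6 — true.
(d) ward 5: |A| = 5, |A ∩ B| = 2; needs |A ∩ B| ≤ |A ∖ B| — true.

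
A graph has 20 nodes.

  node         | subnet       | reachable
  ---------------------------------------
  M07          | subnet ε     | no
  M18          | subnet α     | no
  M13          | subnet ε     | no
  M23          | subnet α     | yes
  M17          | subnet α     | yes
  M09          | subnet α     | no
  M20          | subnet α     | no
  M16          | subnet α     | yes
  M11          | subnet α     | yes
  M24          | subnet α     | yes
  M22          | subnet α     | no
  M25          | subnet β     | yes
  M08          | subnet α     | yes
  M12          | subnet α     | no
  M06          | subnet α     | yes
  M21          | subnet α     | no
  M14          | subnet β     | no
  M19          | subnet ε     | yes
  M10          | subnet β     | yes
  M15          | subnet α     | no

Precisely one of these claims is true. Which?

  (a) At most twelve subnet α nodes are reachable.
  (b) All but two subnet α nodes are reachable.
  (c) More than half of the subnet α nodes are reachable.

(a)

|A| = 14, |A ∩ B| = 7, |A ∖ B| = 7.
(a) requires |A ∩ B| ≤ 12: true.
(b) requires |A ∖ B| = 2: false.
(c) requires |A ∩ B| > |A ∖ B|: false.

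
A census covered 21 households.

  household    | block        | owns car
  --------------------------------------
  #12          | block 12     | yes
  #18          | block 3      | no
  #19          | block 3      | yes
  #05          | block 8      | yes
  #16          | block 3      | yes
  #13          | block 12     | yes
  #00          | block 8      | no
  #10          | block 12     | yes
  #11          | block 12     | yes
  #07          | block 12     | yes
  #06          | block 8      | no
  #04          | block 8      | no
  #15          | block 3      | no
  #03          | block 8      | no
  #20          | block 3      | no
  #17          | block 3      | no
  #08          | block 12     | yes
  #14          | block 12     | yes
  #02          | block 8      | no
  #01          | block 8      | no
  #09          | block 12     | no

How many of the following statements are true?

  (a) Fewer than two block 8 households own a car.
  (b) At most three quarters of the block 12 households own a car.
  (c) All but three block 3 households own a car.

1

(a) block 8: |A| = 7, |A ∩ B| = 1; needs |A ∩ B| < 2 — true.
(b) block 12: |A| = 8, |A ∩ B| = 7; needs |A ∩ B| / |A| ≤ 3/4 — false.
(c) block 3: |A| = 6, |A ∩ B| = 2; needs |A ∖ B| = 3 — false.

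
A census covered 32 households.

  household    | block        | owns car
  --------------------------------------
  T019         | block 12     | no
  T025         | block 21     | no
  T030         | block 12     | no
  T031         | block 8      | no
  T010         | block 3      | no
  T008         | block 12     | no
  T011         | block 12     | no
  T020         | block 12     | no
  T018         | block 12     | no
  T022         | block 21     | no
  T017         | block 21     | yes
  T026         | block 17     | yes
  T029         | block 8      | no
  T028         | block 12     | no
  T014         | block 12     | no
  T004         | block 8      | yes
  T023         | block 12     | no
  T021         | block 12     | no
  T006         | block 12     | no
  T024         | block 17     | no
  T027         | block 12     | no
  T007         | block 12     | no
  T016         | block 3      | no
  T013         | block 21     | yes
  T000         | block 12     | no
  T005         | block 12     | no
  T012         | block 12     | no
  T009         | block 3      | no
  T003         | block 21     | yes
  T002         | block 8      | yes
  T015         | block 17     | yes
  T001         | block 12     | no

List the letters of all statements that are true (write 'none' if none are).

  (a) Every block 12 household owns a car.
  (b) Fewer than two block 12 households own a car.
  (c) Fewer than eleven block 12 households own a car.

|A| = 17, |A ∩ B| = 0, |A ∖ B| = 17.
(a) A ⊆ B, i.e. every element of A is in B (|A ∖ B| = 0): fails.
(b) |A ∩ B| < 2: holds.
(c) |A ∩ B| < 11: holds.

(b), (c)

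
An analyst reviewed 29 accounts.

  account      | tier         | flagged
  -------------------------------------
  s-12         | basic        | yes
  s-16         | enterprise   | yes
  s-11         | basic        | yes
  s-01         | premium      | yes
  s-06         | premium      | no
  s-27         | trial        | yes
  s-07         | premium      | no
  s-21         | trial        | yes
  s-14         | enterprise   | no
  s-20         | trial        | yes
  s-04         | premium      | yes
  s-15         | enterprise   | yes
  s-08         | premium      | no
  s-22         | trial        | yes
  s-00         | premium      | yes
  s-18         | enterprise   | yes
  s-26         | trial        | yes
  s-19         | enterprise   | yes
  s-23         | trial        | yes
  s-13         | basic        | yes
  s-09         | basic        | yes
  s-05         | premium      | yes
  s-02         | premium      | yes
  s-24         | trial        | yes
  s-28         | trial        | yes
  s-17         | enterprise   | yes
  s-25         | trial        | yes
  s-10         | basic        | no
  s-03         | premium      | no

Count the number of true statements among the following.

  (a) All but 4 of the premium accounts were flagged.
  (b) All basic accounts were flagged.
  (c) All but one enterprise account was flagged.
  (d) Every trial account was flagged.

3

(a) premium: |A| = 9, |A ∩ B| = 5; needs |A ∖ B| = 4 — true.
(b) basic: |A| = 5, |A ∩ B| = 4; needs A ⊆ B, i.e. every element of A is in B (|A ∖ B| = 0) — false.
(c) enterprise: |A| = 6, |A ∩ B| = 5; needs |A ∖ B| = 1 — true.
(d) trial: |A| = 9, |A ∩ B| = 9; needs A ⊆ B, i.e. every element of A is in B (|A ∖ B| = 0) — true.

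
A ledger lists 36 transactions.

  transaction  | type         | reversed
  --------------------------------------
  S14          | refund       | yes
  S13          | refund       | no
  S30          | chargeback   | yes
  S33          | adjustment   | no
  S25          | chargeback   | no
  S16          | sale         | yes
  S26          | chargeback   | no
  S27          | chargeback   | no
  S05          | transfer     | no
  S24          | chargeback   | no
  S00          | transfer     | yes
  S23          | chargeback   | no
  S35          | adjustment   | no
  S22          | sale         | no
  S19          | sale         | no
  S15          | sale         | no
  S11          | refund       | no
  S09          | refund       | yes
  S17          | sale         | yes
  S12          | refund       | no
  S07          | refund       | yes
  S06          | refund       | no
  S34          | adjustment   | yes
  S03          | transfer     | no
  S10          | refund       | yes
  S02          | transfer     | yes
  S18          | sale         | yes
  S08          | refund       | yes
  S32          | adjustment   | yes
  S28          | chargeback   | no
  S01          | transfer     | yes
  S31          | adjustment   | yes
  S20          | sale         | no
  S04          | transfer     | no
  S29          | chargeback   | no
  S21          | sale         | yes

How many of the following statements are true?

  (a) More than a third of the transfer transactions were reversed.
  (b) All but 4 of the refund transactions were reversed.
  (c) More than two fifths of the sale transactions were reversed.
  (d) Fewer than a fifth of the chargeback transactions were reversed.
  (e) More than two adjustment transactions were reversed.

(a) transfer: |A| = 6, |A ∩ B| = 3; needs |A ∩ B| / |A| > 1/3 — true.
(b) refund: |A| = 9, |A ∩ B| = 5; needs |A ∖ B| = 4 — true.
(c) sale: |A| = 8, |A ∩ B| = 4; needs |A ∩ B| / |A| > 2/5 — true.
(d) chargeback: |A| = 8, |A ∩ B| = 1; needs |A ∩ B| / |A| < 1/5 — true.
(e) adjustment: |A| = 5, |A ∩ B| = 3; needs |A ∩ B| > 2 — true.

5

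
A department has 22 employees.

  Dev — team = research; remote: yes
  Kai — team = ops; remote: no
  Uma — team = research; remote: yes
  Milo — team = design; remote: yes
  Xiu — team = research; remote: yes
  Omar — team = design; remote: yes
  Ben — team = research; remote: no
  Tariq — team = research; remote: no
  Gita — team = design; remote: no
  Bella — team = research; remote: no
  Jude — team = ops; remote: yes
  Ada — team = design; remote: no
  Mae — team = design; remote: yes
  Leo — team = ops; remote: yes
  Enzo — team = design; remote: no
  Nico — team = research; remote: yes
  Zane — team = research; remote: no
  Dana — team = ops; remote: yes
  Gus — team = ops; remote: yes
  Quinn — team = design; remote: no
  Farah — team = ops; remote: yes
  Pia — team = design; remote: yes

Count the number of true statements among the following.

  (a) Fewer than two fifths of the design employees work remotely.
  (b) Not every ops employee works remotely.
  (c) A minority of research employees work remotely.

(a) design: |A| = 8, |A ∩ B| = 4; needs |A ∩ B| / |A| < 2/5 — false.
(b) ops: |A| = 6, |A ∩ B| = 5; needs A ⊄ B (|A ∖ B| ≥ 1) — true.
(c) research: |A| = 8, |A ∩ B| = 4; needs |A ∩ B| < |A ∖ B| — false.

1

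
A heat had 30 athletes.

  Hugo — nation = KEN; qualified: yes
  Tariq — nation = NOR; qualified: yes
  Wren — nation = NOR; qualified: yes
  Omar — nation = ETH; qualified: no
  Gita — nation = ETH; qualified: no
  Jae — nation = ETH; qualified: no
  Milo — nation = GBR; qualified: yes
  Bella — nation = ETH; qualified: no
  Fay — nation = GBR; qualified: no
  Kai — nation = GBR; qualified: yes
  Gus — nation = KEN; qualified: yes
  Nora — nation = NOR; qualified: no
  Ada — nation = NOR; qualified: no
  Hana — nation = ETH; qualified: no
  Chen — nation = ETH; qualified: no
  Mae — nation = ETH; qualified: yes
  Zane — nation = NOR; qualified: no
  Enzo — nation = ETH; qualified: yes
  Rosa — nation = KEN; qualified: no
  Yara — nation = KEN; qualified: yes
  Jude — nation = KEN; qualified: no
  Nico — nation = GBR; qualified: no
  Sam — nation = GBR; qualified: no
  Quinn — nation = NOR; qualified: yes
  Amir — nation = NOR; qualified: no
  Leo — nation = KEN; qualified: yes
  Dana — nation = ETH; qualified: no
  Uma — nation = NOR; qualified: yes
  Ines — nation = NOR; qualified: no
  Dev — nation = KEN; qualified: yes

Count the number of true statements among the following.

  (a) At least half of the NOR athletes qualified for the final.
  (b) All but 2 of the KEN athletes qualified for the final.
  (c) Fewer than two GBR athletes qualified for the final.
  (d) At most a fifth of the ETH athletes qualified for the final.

1

(a) NOR: |A| = 9, |A ∩ B| = 4; needs |A ∩ B| ≥ |A ∖ B| — false.
(b) KEN: |A| = 7, |A ∩ B| = 5; needs |A ∖ B| = 2 — true.
(c) GBR: |A| = 5, |A ∩ B| = 2; needs |A ∩ B| < 2 — false.
(d) ETH: |A| = 9, |A ∩ B| = 2; needs |A ∩ B| / |A| ≤ 1/5 — false.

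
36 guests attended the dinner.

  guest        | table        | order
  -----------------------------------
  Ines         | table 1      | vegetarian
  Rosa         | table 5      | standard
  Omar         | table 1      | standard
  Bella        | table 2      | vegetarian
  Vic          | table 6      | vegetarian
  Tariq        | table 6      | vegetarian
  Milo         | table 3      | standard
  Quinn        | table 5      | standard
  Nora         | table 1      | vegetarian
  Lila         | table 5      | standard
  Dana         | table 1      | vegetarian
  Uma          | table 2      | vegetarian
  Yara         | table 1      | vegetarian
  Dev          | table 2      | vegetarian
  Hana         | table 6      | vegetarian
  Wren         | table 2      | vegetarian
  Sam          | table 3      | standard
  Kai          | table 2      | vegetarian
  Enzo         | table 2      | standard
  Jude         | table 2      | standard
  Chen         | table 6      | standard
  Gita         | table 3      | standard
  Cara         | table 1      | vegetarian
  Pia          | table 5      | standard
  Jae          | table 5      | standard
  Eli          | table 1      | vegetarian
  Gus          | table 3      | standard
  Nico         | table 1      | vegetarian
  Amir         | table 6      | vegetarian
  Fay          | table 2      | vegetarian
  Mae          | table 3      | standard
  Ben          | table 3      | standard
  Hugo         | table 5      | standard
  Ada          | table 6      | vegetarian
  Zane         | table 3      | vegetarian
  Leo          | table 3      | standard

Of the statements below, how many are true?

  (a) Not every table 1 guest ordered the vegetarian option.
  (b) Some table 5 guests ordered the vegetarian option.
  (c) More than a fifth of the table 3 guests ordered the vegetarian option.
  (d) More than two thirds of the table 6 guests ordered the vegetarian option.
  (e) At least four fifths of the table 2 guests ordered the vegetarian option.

(a) table 1: |A| = 8, |A ∩ B| = 7; needs A ⊄ B (|A ∖ B| ≥ 1) — true.
(b) table 5: |A| = 6, |A ∩ B| = 0; needs A ∩ B ≠ ∅ (|A ∩ B| ≥ 1) — false.
(c) table 3: |A| = 8, |A ∩ B| = 1; needs |A ∩ B| / |A| > 1/5 — false.
(d) table 6: |A| = 6, |A ∩ B| = 5; needs |A ∩ B| / |A| > 2/3 — true.
(e) table 2: |A| = 8, |A ∩ B| = 6; needs |A ∩ B| / |A| ≥ 4/5 — false.

2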